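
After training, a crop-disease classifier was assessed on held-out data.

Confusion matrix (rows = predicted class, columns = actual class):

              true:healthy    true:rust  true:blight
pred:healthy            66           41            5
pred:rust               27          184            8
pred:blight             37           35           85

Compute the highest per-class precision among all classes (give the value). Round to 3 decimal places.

0.840

Per-class precision (TP/(TP+FP)):
  healthy: TP=66, FP=41+5=46 → 66/112 = 0.5893
  rust: TP=184, FP=27+8=35 → 184/219 = 0.8402
  blight: TP=85, FP=37+35=72 → 85/157 = 0.5414
Highest is class 'rust' with precision = 0.840.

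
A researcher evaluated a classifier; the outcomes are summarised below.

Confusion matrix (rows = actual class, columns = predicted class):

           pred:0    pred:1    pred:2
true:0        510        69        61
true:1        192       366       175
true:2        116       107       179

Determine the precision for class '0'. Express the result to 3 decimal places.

0.623

Take TP from the diagonal, FP from the rest of the '0' prediction marginal, FN from the rest of the '0' actual marginal.
precision = TP/(TP+FP).
0: TP=510, FP=192+116=308 → 510/818 = 0.6235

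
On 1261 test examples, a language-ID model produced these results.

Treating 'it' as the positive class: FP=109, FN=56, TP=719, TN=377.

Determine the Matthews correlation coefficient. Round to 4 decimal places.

0.7210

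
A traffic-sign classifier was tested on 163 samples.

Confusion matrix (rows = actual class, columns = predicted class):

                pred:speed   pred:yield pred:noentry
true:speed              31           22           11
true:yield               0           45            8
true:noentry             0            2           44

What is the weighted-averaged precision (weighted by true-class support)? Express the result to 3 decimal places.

0.802

Per-class precision (TP/(TP+FP)):
  speed: TP=31, FP=0+0=0 → 31/31 = 1.0000
  yield: TP=45, FP=22+2=24 → 45/69 = 0.6522
  noentry: TP=44, FP=11+8=19 → 44/63 = 0.6984
Weighted-precision = Σ (supportᵢ/N)·precisionᵢ with N=163: (64/163)·1.0000 + (53/163)·0.6522 + (46/163)·0.6984 = 0.802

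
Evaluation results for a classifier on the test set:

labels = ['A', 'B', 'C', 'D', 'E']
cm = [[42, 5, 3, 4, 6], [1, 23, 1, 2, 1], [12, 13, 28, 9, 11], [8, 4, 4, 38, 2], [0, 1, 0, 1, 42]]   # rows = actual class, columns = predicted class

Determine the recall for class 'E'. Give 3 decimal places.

Treat 'E' as positive and all other classes as negative.
recall = TP/(TP+FN).
E: TP=42, FN=0+1+0+1=2 → 42/44 = 0.9545

0.955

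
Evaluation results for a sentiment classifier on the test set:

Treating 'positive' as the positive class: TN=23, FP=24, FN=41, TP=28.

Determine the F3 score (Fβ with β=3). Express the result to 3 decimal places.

0.416

Fβ = (1+β²)·TP / ((1+β²)·TP + β²·FN + FP), with β²=9
= 10·28 / (10·28 + 9·41 + 24) = 0.416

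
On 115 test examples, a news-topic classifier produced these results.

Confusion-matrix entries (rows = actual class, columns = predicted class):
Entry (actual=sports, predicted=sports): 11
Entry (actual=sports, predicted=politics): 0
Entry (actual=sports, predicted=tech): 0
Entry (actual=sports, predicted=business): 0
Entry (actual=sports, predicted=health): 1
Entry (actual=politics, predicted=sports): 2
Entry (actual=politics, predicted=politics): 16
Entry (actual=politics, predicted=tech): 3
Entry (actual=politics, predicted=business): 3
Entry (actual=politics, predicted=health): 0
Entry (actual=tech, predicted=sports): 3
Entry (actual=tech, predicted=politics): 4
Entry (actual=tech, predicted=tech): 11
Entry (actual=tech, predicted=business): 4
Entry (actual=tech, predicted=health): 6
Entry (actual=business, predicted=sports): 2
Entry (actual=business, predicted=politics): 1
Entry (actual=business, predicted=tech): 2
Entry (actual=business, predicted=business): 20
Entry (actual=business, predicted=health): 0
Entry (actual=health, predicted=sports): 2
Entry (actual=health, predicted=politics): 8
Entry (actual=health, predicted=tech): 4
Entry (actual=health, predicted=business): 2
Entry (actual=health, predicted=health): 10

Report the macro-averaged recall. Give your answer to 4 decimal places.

Per-class recall (TP/(TP+FN)):
  sports: TP=11, FN=0+0+0+1=1 → 11/12 = 0.91667
  politics: TP=16, FN=2+3+3+0=8 → 16/24 = 0.66667
  tech: TP=11, FN=3+4+4+6=17 → 11/28 = 0.39286
  business: TP=20, FN=2+1+2+0=5 → 20/25 = 0.80000
  health: TP=10, FN=2+8+4+2=16 → 10/26 = 0.38462
Macro-recall = mean = (0.91667 + 0.66667 + 0.39286 + 0.80000 + 0.38462) / 5 = 0.6322

0.6322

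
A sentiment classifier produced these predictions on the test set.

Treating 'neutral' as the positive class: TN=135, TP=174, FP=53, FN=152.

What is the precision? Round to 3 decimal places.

0.767

Precision = TP/(TP+FP) = 174/(174+53) = 174/227 = 0.767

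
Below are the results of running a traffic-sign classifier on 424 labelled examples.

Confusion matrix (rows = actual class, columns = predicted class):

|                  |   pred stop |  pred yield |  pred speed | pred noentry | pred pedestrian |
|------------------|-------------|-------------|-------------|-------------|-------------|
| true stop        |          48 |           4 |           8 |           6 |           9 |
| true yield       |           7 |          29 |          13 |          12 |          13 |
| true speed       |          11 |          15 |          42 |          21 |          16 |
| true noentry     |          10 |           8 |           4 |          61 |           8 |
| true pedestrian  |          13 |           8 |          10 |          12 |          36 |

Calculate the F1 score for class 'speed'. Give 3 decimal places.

0.462

One-vs-rest for 'speed': TP = diagonal; FP = other classes predicted 'speed'; FN = 'speed' predicted as other.
F1 score = 2·TP/(2·TP+FP+FN).
speed: TP=42, FP=8+13+4+10=35, FN=11+15+21+16=63 → 84/182 = 0.4615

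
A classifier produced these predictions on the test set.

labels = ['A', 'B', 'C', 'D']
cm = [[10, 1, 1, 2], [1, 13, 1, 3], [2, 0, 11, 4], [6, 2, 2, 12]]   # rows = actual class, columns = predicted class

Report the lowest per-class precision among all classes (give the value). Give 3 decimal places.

0.526

Per-class precision (TP/(TP+FP)):
  A: TP=10, FP=1+2+6=9 → 10/19 = 0.5263
  B: TP=13, FP=1+0+2=3 → 13/16 = 0.8125
  C: TP=11, FP=1+1+2=4 → 11/15 = 0.7333
  D: TP=12, FP=2+3+4=9 → 12/21 = 0.5714
Lowest is class 'A' with precision = 0.526.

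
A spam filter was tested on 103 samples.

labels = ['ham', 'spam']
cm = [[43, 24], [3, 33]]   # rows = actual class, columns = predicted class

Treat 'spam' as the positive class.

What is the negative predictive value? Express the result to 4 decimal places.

NPV = TN/(TN+FN) = 43/(43+3) = 0.9348

0.9348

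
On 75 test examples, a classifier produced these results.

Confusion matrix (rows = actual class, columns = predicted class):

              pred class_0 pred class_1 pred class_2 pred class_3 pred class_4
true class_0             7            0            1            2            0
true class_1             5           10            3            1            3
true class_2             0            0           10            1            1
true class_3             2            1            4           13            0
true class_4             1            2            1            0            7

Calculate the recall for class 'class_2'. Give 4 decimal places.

Take TP from the diagonal, FP from the rest of the 'class_2' prediction marginal, FN from the rest of the 'class_2' actual marginal.
recall = TP/(TP+FN).
class_2: TP=10, FN=0+0+1+1=2 → 10/12 = 0.83333

0.8333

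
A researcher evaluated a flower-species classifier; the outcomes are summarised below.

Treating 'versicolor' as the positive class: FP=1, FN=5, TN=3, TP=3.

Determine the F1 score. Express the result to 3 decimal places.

Precision = TP/(TP+FP) = 3/4 = 0.7500
Recall = TP/(TP+FN) = 3/8 = 0.3750
F1 = 2·TP/(2·TP+FP+FN) = 6/12 = 0.500

0.500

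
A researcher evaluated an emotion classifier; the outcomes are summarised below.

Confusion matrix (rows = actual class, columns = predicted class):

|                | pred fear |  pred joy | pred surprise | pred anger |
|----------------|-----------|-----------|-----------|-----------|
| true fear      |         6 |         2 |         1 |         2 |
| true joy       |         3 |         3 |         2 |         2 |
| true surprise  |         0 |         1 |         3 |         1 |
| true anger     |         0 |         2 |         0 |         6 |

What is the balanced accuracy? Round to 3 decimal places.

Balanced accuracy = mean of per-class recall.
  fear: recall = 6/11 = 0.5455
  joy: recall = 3/10 = 0.3000
  surprise: recall = 3/5 = 0.6000
  anger: recall = 6/8 = 0.7500
Mean = (0.5455 + 0.3000 + 0.6000 + 0.7500) / 4 = 0.549

0.549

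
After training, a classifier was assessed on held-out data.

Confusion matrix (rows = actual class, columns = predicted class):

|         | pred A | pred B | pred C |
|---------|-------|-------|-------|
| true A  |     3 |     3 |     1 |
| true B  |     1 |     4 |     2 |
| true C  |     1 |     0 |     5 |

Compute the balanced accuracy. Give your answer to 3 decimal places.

0.611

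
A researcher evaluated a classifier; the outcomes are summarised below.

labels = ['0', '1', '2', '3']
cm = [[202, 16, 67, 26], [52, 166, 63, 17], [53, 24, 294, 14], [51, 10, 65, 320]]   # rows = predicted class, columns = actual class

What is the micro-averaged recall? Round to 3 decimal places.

Micro-averaging pools counts across classes: ΣTP=982, ΣFP=458, ΣFN=458.
Micro-recall = TP/(TP+FN) on pooled counts = 0.682 (equals overall accuracy in single-label multiclass).

0.682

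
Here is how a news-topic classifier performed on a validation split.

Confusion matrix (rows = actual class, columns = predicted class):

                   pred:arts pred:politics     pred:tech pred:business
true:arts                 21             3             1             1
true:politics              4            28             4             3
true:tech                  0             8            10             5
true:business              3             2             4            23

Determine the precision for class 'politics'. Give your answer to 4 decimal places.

Take TP from the diagonal, FP from the rest of the 'politics' prediction marginal, FN from the rest of the 'politics' actual marginal.
precision = TP/(TP+FP).
politics: TP=28, FP=3+8+2=13 → 28/41 = 0.68293

0.6829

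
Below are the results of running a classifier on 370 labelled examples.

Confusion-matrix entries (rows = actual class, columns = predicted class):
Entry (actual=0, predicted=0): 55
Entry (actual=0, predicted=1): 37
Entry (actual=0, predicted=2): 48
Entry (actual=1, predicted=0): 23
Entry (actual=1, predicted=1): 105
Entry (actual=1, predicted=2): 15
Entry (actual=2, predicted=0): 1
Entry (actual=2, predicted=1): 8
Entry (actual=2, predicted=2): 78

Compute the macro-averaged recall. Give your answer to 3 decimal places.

0.675

Per-class recall (TP/(TP+FN)):
  0: TP=55, FN=37+48=85 → 55/140 = 0.3929
  1: TP=105, FN=23+15=38 → 105/143 = 0.7343
  2: TP=78, FN=1+8=9 → 78/87 = 0.8966
Macro-recall = mean = (0.3929 + 0.7343 + 0.8966) / 3 = 0.675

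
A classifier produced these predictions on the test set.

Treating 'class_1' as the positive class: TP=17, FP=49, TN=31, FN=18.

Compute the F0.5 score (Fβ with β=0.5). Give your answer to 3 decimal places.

0.284

Fβ = (1+β²)·TP / ((1+β²)·TP + β²·FN + FP), with β²=1/4
= 1.25·17 / (1.25·17 + 0.25·18 + 49) = 0.284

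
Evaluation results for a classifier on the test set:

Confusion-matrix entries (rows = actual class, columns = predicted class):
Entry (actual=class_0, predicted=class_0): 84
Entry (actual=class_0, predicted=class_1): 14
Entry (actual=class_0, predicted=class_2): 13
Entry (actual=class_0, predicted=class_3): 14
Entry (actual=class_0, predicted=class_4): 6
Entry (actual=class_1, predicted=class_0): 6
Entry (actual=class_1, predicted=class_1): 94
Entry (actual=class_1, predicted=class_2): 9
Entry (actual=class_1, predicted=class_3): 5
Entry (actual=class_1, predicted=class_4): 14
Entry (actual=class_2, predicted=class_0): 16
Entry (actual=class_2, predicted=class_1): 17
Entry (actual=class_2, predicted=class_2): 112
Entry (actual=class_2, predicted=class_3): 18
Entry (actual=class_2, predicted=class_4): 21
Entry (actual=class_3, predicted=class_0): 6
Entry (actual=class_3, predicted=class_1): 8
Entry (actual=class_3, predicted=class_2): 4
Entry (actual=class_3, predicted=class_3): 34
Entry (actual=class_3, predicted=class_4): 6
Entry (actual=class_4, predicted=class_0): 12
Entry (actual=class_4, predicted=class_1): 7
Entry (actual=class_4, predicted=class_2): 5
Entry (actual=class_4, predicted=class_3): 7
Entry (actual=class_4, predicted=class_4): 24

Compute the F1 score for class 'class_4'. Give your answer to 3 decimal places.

F1 score = 2·TP/(2·TP+FP+FN).
class_4: TP=24, FP=6+14+21+6=47, FN=12+7+5+7=31 → 48/126 = 0.3810

0.381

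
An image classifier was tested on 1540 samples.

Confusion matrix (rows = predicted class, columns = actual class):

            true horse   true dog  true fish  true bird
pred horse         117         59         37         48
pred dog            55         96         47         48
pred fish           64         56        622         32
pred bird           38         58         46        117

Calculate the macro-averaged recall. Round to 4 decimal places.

0.5221

Per-class recall (TP/(TP+FN)):
  horse: TP=117, FN=55+64+38=157 → 117/274 = 0.42701
  dog: TP=96, FN=59+56+58=173 → 96/269 = 0.35688
  fish: TP=622, FN=37+47+46=130 → 622/752 = 0.82713
  bird: TP=117, FN=48+48+32=128 → 117/245 = 0.47755
Macro-recall = mean = (0.42701 + 0.35688 + 0.82713 + 0.47755) / 4 = 0.5221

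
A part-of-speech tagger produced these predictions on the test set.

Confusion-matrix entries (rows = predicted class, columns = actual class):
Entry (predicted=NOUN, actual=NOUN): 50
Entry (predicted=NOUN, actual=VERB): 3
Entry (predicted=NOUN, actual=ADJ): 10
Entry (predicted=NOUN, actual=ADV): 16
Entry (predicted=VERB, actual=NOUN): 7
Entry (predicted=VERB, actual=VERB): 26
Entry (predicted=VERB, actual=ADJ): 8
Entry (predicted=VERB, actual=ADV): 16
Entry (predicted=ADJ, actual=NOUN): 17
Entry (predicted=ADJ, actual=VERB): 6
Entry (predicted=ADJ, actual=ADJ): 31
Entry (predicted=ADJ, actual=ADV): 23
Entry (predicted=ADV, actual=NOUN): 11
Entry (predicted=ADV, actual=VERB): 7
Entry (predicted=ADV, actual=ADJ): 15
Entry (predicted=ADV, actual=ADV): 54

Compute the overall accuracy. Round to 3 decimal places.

Accuracy = trace / total = (50+26+31+54=161) / 300 = 161/300 = 0.537

0.537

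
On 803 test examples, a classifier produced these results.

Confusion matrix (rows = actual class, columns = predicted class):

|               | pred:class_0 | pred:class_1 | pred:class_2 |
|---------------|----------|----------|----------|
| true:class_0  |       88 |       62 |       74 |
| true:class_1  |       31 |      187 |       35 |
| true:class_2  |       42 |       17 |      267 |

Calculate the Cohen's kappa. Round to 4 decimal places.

0.4996

Observed agreement pₒ = trace/N = 542/803 = 0.67497
Expected agreement pₑ = Σ (rowᵢ·colᵢ)/N² = (224·161 + 253·266 + 326·376)/803² = 0.35040
κ = (pₒ − pₑ)/(1 − pₑ) = (0.67497 − 0.35040)/(1 − 0.35040) = 0.4996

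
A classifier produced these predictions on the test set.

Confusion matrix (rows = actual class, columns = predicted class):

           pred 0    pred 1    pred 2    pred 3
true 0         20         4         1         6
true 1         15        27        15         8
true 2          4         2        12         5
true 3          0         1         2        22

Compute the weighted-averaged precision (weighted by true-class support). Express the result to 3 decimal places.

Per-class precision (TP/(TP+FP)):
  0: TP=20, FP=15+4+0=19 → 20/39 = 0.5128
  1: TP=27, FP=4+2+1=7 → 27/34 = 0.7941
  2: TP=12, FP=1+15+2=18 → 12/30 = 0.4000
  3: TP=22, FP=6+8+5=19 → 22/41 = 0.5366
Weighted-precision = Σ (supportᵢ/N)·precisionᵢ with N=144: (31/144)·0.5128 + (65/144)·0.7941 + (23/144)·0.4000 + (25/144)·0.5366 = 0.626

0.626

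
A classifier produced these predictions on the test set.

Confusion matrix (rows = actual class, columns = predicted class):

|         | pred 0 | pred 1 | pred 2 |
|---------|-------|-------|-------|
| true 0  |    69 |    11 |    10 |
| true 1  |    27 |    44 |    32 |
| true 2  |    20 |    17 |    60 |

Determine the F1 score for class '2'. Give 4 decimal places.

One-vs-rest for '2': TP = diagonal; FP = other classes predicted '2'; FN = '2' predicted as other.
F1 score = 2·TP/(2·TP+FP+FN).
2: TP=60, FP=10+32=42, FN=20+17=37 → 120/199 = 0.60302

0.6030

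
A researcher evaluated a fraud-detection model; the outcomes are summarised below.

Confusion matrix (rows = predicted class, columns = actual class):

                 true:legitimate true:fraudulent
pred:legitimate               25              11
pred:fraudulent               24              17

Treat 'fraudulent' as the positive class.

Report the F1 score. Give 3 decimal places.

0.493

Precision = TP/(TP+FP) = 17/41 = 0.4146
Recall = TP/(TP+FN) = 17/28 = 0.6071
F1 = 2·TP/(2·TP+FP+FN) = 34/69 = 0.493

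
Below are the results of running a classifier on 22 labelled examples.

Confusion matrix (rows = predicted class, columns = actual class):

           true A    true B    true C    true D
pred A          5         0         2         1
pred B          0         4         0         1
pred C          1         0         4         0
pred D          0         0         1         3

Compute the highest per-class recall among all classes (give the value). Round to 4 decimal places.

1.0000

Per-class recall (TP/(TP+FN)):
  A: TP=5, FN=0+1+0=1 → 5/6 = 0.83333
  B: TP=4, FN=0+0+0=0 → 4/4 = 1.00000
  C: TP=4, FN=2+0+1=3 → 4/7 = 0.57143
  D: TP=3, FN=1+1+0=2 → 3/5 = 0.60000
Highest is class 'B' with recall = 1.0000.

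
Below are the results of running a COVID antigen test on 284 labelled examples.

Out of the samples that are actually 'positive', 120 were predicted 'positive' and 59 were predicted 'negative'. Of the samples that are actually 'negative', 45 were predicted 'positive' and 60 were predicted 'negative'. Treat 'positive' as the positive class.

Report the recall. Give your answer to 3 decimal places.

Recall = TP/(TP+FN) = 120/(120+59) = 120/179 = 0.670

0.670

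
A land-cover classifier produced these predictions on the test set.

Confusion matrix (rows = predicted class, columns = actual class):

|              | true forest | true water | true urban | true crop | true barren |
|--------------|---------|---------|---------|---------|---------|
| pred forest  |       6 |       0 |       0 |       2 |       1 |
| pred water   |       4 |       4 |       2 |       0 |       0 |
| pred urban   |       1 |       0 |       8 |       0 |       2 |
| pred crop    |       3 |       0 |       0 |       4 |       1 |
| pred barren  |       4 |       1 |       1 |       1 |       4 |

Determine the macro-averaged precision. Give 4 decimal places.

Per-class precision (TP/(TP+FP)):
  forest: TP=6, FP=0+0+2+1=3 → 6/9 = 0.66667
  water: TP=4, FP=4+2+0+0=6 → 4/10 = 0.40000
  urban: TP=8, FP=1+0+0+2=3 → 8/11 = 0.72727
  crop: TP=4, FP=3+0+0+1=4 → 4/8 = 0.50000
  barren: TP=4, FP=4+1+1+1=7 → 4/11 = 0.36364
Macro-precision = mean = (0.66667 + 0.40000 + 0.72727 + 0.50000 + 0.36364) / 5 = 0.5315

0.5315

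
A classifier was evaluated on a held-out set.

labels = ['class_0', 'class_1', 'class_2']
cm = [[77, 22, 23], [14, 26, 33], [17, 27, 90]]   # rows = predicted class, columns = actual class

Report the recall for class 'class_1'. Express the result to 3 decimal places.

Take TP from the diagonal, FP from the rest of the 'class_1' prediction marginal, FN from the rest of the 'class_1' actual marginal.
recall = TP/(TP+FN).
class_1: TP=26, FN=22+27=49 → 26/75 = 0.3467

0.347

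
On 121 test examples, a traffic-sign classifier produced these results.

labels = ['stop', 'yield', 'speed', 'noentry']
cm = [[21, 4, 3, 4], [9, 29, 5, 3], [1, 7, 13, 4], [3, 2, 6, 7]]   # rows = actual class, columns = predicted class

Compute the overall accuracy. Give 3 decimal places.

0.579

Accuracy = trace / total = (21+29+13+7=70) / 121 = 70/121 = 0.579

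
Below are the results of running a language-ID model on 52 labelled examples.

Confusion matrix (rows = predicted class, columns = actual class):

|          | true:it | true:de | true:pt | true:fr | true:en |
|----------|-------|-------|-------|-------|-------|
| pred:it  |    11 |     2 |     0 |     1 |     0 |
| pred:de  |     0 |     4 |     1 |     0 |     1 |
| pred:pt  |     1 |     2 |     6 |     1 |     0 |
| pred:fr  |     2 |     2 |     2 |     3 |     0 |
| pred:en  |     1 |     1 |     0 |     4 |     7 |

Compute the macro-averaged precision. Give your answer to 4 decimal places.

Per-class precision (TP/(TP+FP)):
  it: TP=11, FP=2+0+1+0=3 → 11/14 = 0.78571
  de: TP=4, FP=0+1+0+1=2 → 4/6 = 0.66667
  pt: TP=6, FP=1+2+1+0=4 → 6/10 = 0.60000
  fr: TP=3, FP=2+2+2+0=6 → 3/9 = 0.33333
  en: TP=7, FP=1+1+0+4=6 → 7/13 = 0.53846
Macro-precision = mean = (0.78571 + 0.66667 + 0.60000 + 0.33333 + 0.53846) / 5 = 0.5848

0.5848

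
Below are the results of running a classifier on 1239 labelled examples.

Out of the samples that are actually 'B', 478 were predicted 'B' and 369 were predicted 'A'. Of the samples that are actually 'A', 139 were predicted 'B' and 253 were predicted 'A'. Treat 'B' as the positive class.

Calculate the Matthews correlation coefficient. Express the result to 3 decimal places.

0.195

MCC = (TP·TN − FP·FN) / √((TP+FP)(TP+FN)(TN+FP)(TN+FN))
Numerator = 478·253 − 139·369 = 69643
Denominator = √(617·847·392·622) = √127422178576 = 356962.4330
MCC = 69643 / 356962.4330 = 0.195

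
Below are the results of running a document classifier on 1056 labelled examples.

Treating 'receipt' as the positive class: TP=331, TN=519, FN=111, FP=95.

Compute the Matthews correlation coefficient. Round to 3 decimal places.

0.597

MCC = (TP·TN − FP·FN) / √((TP+FP)(TP+FN)(TN+FP)(TN+FN))
Numerator = 331·519 − 95·111 = 161244
Denominator = √(426·442·614·630) = √72835111440 = 269879.8092
MCC = 161244 / 269879.8092 = 0.597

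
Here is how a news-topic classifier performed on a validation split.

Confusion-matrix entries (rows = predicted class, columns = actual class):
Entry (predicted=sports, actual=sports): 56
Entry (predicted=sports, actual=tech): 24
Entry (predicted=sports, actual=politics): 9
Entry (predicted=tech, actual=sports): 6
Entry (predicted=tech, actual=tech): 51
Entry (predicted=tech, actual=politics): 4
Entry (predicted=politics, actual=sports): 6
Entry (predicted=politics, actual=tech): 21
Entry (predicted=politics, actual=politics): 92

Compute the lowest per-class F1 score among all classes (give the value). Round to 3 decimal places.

Per-class F1 score (2·TP/(2·TP+FP+FN)):
  sports: TP=56, FP=24+9=33, FN=6+6=12 → 112/157 = 0.7134
  tech: TP=51, FP=6+4=10, FN=24+21=45 → 102/157 = 0.6497
  politics: TP=92, FP=6+21=27, FN=9+4=13 → 184/224 = 0.8214
Lowest is class 'tech' with F1 score = 0.650.

0.650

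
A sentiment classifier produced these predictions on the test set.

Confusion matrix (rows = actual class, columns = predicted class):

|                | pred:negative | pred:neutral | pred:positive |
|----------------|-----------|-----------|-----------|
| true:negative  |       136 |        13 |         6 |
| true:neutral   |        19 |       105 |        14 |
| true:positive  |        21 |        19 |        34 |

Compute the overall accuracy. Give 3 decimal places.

Accuracy = trace / total = (136+105+34=275) / 367 = 275/367 = 0.749

0.749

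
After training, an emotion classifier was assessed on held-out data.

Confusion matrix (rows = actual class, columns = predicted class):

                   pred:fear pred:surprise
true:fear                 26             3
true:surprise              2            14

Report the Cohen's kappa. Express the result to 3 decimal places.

Observed agreement pₒ = trace/N = 40/45 = 0.8889
Expected agreement pₑ = Σ (rowᵢ·colᵢ)/N² = (29·28 + 16·17)/45² = 0.5353
κ = (pₒ − pₑ)/(1 − pₑ) = (0.8889 − 0.5353)/(1 − 0.5353) = 0.761

0.761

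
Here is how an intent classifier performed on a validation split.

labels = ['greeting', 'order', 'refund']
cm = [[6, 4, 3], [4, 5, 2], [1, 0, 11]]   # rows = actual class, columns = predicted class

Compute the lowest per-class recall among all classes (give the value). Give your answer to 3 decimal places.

0.455

Per-class recall (TP/(TP+FN)):
  greeting: TP=6, FN=4+3=7 → 6/13 = 0.4615
  order: TP=5, FN=4+2=6 → 5/11 = 0.4545
  refund: TP=11, FN=1+0=1 → 11/12 = 0.9167
Lowest is class 'order' with recall = 0.455.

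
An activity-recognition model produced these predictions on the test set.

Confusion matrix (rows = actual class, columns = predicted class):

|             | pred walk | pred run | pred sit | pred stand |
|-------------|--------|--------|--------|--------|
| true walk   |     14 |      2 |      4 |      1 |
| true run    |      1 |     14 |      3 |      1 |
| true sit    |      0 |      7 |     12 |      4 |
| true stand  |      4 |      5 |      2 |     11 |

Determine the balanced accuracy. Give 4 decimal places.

Balanced accuracy = mean of per-class recall.
  walk: recall = 14/21 = 0.66667
  run: recall = 14/19 = 0.73684
  sit: recall = 12/23 = 0.52174
  stand: recall = 11/22 = 0.50000
Mean = (0.66667 + 0.73684 + 0.52174 + 0.50000) / 4 = 0.6063

0.6063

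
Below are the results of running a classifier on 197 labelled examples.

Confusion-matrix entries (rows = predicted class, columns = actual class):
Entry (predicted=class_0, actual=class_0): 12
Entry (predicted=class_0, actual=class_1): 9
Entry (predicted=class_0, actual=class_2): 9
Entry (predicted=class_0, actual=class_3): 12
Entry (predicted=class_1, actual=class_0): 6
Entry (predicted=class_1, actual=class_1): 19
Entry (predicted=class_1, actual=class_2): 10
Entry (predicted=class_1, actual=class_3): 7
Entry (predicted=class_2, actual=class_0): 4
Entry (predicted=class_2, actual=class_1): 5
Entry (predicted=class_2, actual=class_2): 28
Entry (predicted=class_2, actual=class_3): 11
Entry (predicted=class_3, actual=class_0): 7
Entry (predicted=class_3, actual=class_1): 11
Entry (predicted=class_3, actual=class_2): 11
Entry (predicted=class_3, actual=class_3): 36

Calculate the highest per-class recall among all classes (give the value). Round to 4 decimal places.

0.5455

Per-class recall (TP/(TP+FN)):
  class_0: TP=12, FN=6+4+7=17 → 12/29 = 0.41379
  class_1: TP=19, FN=9+5+11=25 → 19/44 = 0.43182
  class_2: TP=28, FN=9+10+11=30 → 28/58 = 0.48276
  class_3: TP=36, FN=12+7+11=30 → 36/66 = 0.54545
Highest is class 'class_3' with recall = 0.5455.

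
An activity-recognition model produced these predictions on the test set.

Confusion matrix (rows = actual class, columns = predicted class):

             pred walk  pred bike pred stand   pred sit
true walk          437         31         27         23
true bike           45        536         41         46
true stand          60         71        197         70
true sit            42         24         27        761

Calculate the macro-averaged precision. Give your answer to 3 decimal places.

Per-class precision (TP/(TP+FP)):
  walk: TP=437, FP=45+60+42=147 → 437/584 = 0.7483
  bike: TP=536, FP=31+71+24=126 → 536/662 = 0.8097
  stand: TP=197, FP=27+41+27=95 → 197/292 = 0.6747
  sit: TP=761, FP=23+46+70=139 → 761/900 = 0.8456
Macro-precision = mean = (0.7483 + 0.8097 + 0.6747 + 0.8456) / 4 = 0.770

0.770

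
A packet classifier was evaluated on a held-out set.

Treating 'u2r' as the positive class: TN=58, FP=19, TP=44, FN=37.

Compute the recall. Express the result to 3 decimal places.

0.543

Recall = TP/(TP+FN) = 44/(44+37) = 44/81 = 0.543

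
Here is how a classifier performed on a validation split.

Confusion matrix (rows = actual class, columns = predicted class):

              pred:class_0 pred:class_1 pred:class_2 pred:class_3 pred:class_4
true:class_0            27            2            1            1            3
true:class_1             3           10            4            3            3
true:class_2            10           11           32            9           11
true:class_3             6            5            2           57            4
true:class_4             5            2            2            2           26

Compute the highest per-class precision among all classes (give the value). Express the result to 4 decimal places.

Per-class precision (TP/(TP+FP)):
  class_0: TP=27, FP=3+10+6+5=24 → 27/51 = 0.52941
  class_1: TP=10, FP=2+11+5+2=20 → 10/30 = 0.33333
  class_2: TP=32, FP=1+4+2+2=9 → 32/41 = 0.78049
  class_3: TP=57, FP=1+3+9+2=15 → 57/72 = 0.79167
  class_4: TP=26, FP=3+3+11+4=21 → 26/47 = 0.55319
Highest is class 'class_3' with precision = 0.7917.

0.7917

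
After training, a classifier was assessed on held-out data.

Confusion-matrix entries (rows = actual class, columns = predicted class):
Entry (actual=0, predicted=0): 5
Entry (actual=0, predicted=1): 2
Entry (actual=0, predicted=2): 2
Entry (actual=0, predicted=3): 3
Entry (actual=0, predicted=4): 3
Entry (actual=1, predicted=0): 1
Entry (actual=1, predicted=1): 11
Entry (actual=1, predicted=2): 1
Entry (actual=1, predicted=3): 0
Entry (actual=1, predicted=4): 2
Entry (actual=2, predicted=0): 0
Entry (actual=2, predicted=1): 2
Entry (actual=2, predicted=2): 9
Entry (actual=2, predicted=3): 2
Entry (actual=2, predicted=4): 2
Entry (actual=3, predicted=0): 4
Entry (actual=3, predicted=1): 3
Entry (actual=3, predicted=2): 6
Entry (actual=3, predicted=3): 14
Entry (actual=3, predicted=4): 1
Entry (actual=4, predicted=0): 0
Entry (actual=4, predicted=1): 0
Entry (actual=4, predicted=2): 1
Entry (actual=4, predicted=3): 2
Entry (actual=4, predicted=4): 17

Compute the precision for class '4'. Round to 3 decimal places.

Take TP from the diagonal, FP from the rest of the '4' prediction marginal, FN from the rest of the '4' actual marginal.
precision = TP/(TP+FP).
4: TP=17, FP=3+2+2+1=8 → 17/25 = 0.6800

0.680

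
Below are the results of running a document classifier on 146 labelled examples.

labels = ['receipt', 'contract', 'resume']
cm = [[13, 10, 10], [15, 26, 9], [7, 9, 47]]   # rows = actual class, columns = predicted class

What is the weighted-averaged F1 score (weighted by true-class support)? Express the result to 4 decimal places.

Per-class F1 score (2·TP/(2·TP+FP+FN)):
  receipt: TP=13, FP=15+7=22, FN=10+10=20 → 26/68 = 0.38235
  contract: TP=26, FP=10+9=19, FN=15+9=24 → 52/95 = 0.54737
  resume: TP=47, FP=10+9=19, FN=7+9=16 → 94/129 = 0.72868
Weighted-F1 score = Σ (supportᵢ/N)·F1 scoreᵢ with N=146: (33/146)·0.38235 + (50/146)·0.54737 + (63/146)·0.72868 = 0.5883

0.5883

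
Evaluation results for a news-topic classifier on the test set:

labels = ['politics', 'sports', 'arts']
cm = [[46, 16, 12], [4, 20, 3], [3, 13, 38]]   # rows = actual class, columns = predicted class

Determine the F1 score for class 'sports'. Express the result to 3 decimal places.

Treat 'sports' as positive and all other classes as negative.
F1 score = 2·TP/(2·TP+FP+FN).
sports: TP=20, FP=16+13=29, FN=4+3=7 → 40/76 = 0.5263

0.526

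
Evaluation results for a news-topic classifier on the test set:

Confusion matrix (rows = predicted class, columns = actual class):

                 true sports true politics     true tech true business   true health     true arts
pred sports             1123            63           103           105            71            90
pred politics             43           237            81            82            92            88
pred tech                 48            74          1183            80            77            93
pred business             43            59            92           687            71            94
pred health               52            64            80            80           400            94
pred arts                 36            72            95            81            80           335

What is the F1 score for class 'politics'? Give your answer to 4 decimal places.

One-vs-rest for 'politics': TP = diagonal; FP = other classes predicted 'politics'; FN = 'politics' predicted as other.
F1 score = 2·TP/(2·TP+FP+FN).
politics: TP=237, FP=43+81+82+92+88=386, FN=63+74+59+64+72=332 → 474/1192 = 0.39765

0.3977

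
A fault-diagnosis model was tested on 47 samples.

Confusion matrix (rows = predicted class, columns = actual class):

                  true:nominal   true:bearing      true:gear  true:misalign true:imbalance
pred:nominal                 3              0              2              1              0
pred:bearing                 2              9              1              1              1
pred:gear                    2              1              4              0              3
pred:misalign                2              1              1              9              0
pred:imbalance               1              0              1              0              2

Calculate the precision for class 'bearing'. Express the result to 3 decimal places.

0.643

Take TP from the diagonal, FP from the rest of the 'bearing' prediction marginal, FN from the rest of the 'bearing' actual marginal.
precision = TP/(TP+FP).
bearing: TP=9, FP=2+1+1+1=5 → 9/14 = 0.6429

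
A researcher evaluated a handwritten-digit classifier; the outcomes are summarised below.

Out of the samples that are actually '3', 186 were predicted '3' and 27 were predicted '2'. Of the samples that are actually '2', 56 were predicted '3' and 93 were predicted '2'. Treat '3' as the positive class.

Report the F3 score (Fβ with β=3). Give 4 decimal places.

Fβ = (1+β²)·TP / ((1+β²)·TP + β²·FN + FP), with β²=9
= 10·186 / (10·186 + 9·27 + 56) = 0.8615

0.8615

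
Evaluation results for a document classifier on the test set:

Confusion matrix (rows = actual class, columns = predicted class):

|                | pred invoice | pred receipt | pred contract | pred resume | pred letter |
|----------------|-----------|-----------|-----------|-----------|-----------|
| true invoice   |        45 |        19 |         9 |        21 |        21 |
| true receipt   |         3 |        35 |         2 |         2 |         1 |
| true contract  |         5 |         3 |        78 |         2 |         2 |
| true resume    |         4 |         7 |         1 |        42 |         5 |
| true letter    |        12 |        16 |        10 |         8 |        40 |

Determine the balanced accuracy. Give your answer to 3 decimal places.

0.650

Balanced accuracy = mean of per-class recall.
  invoice: recall = 45/115 = 0.3913
  receipt: recall = 35/43 = 0.8140
  contract: recall = 78/90 = 0.8667
  resume: recall = 42/59 = 0.7119
  letter: recall = 40/86 = 0.4651
Mean = (0.3913 + 0.8140 + 0.8667 + 0.7119 + 0.4651) / 5 = 0.650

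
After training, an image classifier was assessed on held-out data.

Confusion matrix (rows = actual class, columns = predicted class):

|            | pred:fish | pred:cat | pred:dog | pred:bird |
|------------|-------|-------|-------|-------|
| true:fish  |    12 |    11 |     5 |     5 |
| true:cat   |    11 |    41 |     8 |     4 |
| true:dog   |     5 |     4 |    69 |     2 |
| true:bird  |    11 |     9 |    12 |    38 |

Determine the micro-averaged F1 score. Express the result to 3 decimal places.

0.648

Micro-averaging pools counts across classes: ΣTP=160, ΣFP=87, ΣFN=87.
Micro-F1 score = 2·TP/(2·TP+FP+FN) on pooled counts = 0.648 (equals overall accuracy in single-label multiclass).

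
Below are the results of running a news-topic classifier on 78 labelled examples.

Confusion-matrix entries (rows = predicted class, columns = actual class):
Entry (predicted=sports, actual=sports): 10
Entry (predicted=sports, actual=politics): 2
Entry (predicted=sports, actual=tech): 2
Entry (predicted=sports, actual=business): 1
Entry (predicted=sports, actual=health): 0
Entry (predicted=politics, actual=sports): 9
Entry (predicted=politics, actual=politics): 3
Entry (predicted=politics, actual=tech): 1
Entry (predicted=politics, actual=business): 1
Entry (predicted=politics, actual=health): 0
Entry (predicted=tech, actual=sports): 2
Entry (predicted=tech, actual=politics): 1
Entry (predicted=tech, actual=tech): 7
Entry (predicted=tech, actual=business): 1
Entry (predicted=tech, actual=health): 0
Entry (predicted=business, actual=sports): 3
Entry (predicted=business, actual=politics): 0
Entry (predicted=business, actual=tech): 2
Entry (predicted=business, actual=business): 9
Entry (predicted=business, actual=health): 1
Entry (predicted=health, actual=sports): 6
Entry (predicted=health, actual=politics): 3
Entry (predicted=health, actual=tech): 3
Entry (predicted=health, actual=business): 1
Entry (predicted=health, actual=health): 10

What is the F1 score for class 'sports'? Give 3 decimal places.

0.444

Treat 'sports' as positive and all other classes as negative.
F1 score = 2·TP/(2·TP+FP+FN).
sports: TP=10, FP=2+2+1+0=5, FN=9+2+3+6=20 → 20/45 = 0.4444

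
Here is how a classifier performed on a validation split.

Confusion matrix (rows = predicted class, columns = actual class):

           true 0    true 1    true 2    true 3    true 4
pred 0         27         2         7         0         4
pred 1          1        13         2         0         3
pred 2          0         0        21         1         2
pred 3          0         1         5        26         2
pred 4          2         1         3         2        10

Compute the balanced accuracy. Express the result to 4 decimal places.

Balanced accuracy = mean of per-class recall.
  0: recall = 27/30 = 0.90000
  1: recall = 13/17 = 0.76471
  2: recall = 21/38 = 0.55263
  3: recall = 26/29 = 0.89655
  4: recall = 10/21 = 0.47619
Mean = (0.90000 + 0.76471 + 0.55263 + 0.89655 + 0.47619) / 5 = 0.7180

0.7180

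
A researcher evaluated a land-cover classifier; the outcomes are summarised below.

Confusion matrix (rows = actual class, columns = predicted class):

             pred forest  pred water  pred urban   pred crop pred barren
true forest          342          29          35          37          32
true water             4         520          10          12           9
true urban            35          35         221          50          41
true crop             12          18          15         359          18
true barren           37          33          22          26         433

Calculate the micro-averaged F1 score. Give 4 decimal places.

0.7862

Micro-averaging pools counts across classes: ΣTP=1875, ΣFP=510, ΣFN=510.
Micro-F1 score = 2·TP/(2·TP+FP+FN) on pooled counts = 0.7862 (equals overall accuracy in single-label multiclass).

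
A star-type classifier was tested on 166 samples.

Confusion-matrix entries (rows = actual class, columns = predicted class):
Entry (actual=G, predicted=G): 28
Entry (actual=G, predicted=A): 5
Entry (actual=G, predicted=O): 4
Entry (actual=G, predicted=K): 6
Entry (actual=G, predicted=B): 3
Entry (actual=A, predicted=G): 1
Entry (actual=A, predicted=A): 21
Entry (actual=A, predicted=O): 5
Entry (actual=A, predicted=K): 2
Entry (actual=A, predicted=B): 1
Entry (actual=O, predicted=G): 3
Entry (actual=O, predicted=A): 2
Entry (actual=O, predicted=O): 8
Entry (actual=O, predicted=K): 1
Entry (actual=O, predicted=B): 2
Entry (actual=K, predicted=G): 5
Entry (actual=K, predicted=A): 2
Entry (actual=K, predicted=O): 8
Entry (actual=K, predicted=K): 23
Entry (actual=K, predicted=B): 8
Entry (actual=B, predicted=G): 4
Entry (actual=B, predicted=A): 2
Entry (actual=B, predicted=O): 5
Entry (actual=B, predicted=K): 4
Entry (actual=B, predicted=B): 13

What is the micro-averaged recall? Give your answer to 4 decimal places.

Micro-averaging pools counts across classes: ΣTP=93, ΣFP=73, ΣFN=73.
Micro-recall = TP/(TP+FN) on pooled counts = 0.5602 (equals overall accuracy in single-label multiclass).

0.5602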